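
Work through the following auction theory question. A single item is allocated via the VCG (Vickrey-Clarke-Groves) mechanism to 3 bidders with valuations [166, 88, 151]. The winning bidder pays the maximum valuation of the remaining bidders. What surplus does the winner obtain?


Step 1: The winner is the agent with the highest value: agent 0 with value 166
Step 2: Values of other agents: [88, 151]
Step 3: VCG payment = max of others' values = 151
Step 4: Surplus = 166 - 151 = 15

15


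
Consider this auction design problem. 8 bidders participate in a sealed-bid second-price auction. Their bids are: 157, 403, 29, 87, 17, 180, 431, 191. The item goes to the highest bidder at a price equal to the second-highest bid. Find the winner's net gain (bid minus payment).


Step 1: Sort bids in descending order: 431, 403, 191, 180, 157, 87, 29, 17
Step 2: The winning bid is the highest: 431
Step 3: The payment equals the second-highest bid: 403
Step 4: Surplus = winner's bid - payment = 431 - 403 = 28

28


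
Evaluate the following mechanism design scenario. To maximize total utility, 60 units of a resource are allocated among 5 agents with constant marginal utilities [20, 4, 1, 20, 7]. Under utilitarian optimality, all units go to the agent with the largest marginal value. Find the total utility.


Step 1: The marginal utilities are [20, 4, 1, 20, 7]
Step 2: The highest marginal utility is 20
Step 3: All 60 units go to that agent
Step 4: Total utility = 20 * 60 = 1200

1200


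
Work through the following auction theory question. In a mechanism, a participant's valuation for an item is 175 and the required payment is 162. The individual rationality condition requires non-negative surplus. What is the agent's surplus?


Step 1: Surplus = value - payment = 175 - 162 = 13
Step 2: IR is satisfied (surplus >= 0)

13


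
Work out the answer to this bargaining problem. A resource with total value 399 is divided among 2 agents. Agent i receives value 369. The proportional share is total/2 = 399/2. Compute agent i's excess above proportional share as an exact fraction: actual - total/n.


Step 1: Proportional share = 399/2
Step 2: Agent's actual allocation = 369
Step 3: Excess = 369 - 399/2 = 339/2

339/2


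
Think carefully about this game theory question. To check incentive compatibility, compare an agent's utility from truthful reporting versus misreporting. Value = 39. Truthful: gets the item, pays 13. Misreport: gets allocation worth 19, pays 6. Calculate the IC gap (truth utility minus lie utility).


Step 1: U(truth) = value - payment = 39 - 13 = 26
Step 2: U(lie) = allocation - payment = 19 - 6 = 13
Step 3: IC gap = 26 - 13 = 13

13


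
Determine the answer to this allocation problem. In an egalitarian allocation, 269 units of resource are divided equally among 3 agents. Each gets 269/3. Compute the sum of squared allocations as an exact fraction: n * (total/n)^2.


Step 1: Each agent's share = 269/3
Step 2: Square of each share = (269/3)^2 = 72361/9
Step 3: Sum of squares = 3 * 72361/9 = 72361/3

72361/3


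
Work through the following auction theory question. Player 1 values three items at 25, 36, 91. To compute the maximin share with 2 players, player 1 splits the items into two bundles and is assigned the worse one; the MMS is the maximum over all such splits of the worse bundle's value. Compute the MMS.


Step 1: Item values = 25, 36, 91
Step 2: Enumerate all 2-bundle partitions and take the smaller bundle:
  Partition 1: {25} vs {36,91} -> bundles 25, 127; min = 25
  Partition 2: {36} vs {25,91} -> bundles 36, 116; min = 36
  Partition 3: {91} vs {25,36} -> bundles 91, 61; min = 61
Step 3: MMS = max(25, 36, 61) = 61

61


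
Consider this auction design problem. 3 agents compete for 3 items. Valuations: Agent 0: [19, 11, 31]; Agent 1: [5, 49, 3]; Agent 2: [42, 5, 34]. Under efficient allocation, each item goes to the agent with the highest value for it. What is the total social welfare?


Step 1: For each item, find the maximum value among all agents.
Step 2: Item 0 -> Agent 2 (value 42)
Step 3: Item 1 -> Agent 1 (value 49)
Step 4: Item 2 -> Agent 2 (value 34)
Step 5: Total welfare = 42 + 49 + 34 = 125

125


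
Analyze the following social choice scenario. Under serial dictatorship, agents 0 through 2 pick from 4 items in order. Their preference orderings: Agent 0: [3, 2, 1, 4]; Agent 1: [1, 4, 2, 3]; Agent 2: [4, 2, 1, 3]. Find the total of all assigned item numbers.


Step 1: Agent 0 picks item 3
Step 2: Agent 1 picks item 1
Step 3: Agent 2 picks item 4
Step 4: Sum = 3 + 1 + 4 = 8

8


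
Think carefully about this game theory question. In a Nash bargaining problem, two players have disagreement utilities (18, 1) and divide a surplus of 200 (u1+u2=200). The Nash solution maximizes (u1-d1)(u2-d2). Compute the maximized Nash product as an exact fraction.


Step 1: The Nash solution splits surplus symmetrically above the disagreement point
Step 2: u1 = (total + d1 - d2)/2 = (200 + 18 - 1)/2 = 217/2
Step 3: u2 = (total - d1 + d2)/2 = (200 - 18 + 1)/2 = 183/2
Step 4: Nash product = (217/2 - 18) * (183/2 - 1)
Step 5: = 181/2 * 181/2 = 32761/4

32761/4


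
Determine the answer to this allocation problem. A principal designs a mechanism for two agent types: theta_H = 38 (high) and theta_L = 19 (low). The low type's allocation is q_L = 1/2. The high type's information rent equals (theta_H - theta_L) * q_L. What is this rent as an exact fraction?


Step 1: theta_H - theta_L = 38 - 19 = 19
Step 2: Information rent = (theta_H - theta_L) * q_L
Step 3: = 19 * 1/2
Step 4: = 19/2

19/2


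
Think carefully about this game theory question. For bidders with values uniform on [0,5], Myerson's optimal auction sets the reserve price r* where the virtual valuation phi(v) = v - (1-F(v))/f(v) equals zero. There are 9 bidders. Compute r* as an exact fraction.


Step 1: For U[0,5], F(v) = v/5 and f(v) = 1/5
Step 2: phi(v) = v - (1 - v/5)/(1/5) = v - (5 - v) = 2v - 5
Step 3: Set phi(r*) = 0: 2r* - 5 = 0
Step 4: r* = 5/2 (the number of bidders n = 9 does not enter)

5/2


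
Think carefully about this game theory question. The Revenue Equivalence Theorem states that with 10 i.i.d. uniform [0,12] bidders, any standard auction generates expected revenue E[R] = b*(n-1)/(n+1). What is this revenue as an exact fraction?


Step 1: By Revenue Equivalence, expected revenue = b*(n-1)/(n+1)
Step 2: Substituting n = 10, b = 12
Step 3: Revenue = 12*(10-1)/(10+1) = 12*9/11
Step 4: Revenue = 108/11

108/11


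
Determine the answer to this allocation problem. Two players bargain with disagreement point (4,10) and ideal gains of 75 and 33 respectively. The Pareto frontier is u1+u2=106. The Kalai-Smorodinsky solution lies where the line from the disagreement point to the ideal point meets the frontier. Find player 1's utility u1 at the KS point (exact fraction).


Step 1: At the KS point, (u1-d1)/r1 = (u2-d2)/r2 = t and u1+u2 = 106
Step 2: u1 = d1 + r1*t and u2 = d2 + r2*t, so (d1 + r1*t) + (d2 + r2*t) = 106
Step 3: t = (106 - 4 - 10)/(75 + 33) = 92/108 = 23/27
Step 4: u1 = d1 + r1*t = 4 + 75 * 23/27 = 611/9
Step 5: (Check: u2 = d2 + r2*t = 343/9; u1+u2 = 611/9 + 343/9 = 106, on the frontier.)

611/9


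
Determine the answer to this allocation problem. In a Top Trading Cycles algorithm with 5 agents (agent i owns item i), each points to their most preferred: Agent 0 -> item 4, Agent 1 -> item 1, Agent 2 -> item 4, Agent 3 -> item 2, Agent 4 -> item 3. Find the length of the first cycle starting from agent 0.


Step 1: Trace the pointer graph from agent 0: 0 -> 4 -> 3 -> 2 -> 4
Step 2: A cycle is detected when we revisit agent 4
Step 3: The cycle is: 4 -> 3 -> 2 -> 4
Step 4: Cycle length = 3

3


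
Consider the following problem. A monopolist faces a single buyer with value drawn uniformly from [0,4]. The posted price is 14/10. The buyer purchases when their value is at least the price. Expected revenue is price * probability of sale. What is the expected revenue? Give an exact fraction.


Step 1: Posted price r = 7/5, value support [0,4]
Step 2: P(v >= r) = (4 - 7/5)/4 = 13/20
Step 3: Expected revenue = r * P(v >= r) = 7/5 * 13/20
Step 4: Revenue = 91/100

91/100


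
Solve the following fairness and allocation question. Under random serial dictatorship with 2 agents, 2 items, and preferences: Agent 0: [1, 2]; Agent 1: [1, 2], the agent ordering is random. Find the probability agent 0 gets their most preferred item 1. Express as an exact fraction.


Step 1: Agent 0 wants item 1
Step 2: There are 2 possible orderings of agents
Step 3: In 1 orderings, agent 0 gets item 1
Step 4: Probability = 1/2

1/2


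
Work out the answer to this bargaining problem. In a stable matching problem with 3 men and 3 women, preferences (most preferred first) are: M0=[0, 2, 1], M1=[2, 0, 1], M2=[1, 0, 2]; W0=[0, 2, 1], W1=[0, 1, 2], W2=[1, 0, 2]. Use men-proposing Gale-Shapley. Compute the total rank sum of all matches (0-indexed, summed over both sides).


Step 1: Run Gale-Shapley (men propose, women hold best offer):
  M0 proposes to W0; she accepts
  M1 proposes to W2; she accepts
  M2 proposes to W1; she accepts
Step 2: Final matching: W0-M0, W1-M2, W2-M1
Step 3: 0-indexed ranks (man's rank of his match, then woman's): 0 + 0 + 0 + 2 + 0 + 0
Step 4: Total rank sum = 2

2


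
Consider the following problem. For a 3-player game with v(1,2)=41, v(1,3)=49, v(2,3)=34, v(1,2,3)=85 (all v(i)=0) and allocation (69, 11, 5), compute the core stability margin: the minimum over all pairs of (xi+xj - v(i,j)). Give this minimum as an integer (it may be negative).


Step 1: Slack for coalition (1,2): x1+x2 - v12 = 80 - 41 = 39
Step 2: Slack for coalition (1,3): x1+x3 - v13 = 74 - 49 = 25
Step 3: Slack for coalition (2,3): x2+x3 - v23 = 16 - 34 = -18
Step 4: Minimum slack = min(39, 25, -18) = -18, attained by (2,3); coalition (2,3) can block (slack < 0), so the allocation is not in the core

-18


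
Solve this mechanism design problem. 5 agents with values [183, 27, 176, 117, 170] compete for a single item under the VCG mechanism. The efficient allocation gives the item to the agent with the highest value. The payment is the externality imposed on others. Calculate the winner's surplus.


Step 1: The winner is the agent with the highest value: agent 0 with value 183
Step 2: Values of other agents: [27, 176, 117, 170]
Step 3: VCG payment = max of others' values = 176
Step 4: Surplus = 183 - 176 = 7

7


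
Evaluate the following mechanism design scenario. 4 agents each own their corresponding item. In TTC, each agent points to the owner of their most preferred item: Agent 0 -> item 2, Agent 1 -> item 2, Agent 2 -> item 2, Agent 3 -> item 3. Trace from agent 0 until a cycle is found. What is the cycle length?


Step 1: Trace the pointer graph from agent 0: 0 -> 2 -> 2
Step 2: A cycle is detected when we revisit agent 2
Step 3: The cycle is: 2 -> 2
Step 4: Cycle length = 1

1


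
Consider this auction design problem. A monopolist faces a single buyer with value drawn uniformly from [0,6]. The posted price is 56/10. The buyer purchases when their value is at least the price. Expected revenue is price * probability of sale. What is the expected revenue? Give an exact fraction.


Step 1: Posted price r = 28/5, value support [0,6]
Step 2: P(v >= r) = (6 - 28/5)/6 = 1/15
Step 3: Expected revenue = r * P(v >= r) = 28/5 * 1/15
Step 4: Revenue = 28/75

28/75


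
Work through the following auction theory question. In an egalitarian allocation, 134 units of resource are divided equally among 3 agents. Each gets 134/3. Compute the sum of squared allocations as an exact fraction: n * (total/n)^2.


Step 1: Each agent's share = 134/3
Step 2: Square of each share = (134/3)^2 = 17956/9
Step 3: Sum of squares = 3 * 17956/9 = 17956/3

17956/3


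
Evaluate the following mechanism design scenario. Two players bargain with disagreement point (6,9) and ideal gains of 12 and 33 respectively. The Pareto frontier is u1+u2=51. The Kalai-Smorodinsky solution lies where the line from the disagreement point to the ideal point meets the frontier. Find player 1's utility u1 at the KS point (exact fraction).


Step 1: At the KS point, (u1-d1)/r1 = (u2-d2)/r2 = t and u1+u2 = 51
Step 2: u1 = d1 + r1*t and u2 = d2 + r2*t, so (d1 + r1*t) + (d2 + r2*t) = 51
Step 3: t = (51 - 6 - 9)/(12 + 33) = 36/45 = 4/5
Step 4: u1 = d1 + r1*t = 6 + 12 * 4/5 = 78/5
Step 5: (Check: u2 = d2 + r2*t = 177/5; u1+u2 = 78/5 + 177/5 = 51, on the frontier.)

78/5


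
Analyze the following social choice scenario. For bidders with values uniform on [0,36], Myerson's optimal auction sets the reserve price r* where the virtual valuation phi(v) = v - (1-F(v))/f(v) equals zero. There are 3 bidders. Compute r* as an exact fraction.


Step 1: For U[0,36], F(v) = v/36 and f(v) = 1/36
Step 2: phi(v) = v - (1 - v/36)/(1/36) = v - (36 - v) = 2v - 36
Step 3: Set phi(r*) = 0: 2r* - 36 = 0
Step 4: r* = 36/2 = 18 (the number of bidders n = 3 does not enter)

18


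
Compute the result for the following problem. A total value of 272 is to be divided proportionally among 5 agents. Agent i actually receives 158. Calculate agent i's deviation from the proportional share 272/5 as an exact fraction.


Step 1: Proportional share = 272/5
Step 2: Agent's actual allocation = 158
Step 3: Excess = 158 - 272/5 = 518/5

518/5


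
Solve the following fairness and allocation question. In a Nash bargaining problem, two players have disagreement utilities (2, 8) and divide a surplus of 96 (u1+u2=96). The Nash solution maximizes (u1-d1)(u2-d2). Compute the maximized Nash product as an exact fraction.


Step 1: The Nash solution splits surplus symmetrically above the disagreement point
Step 2: u1 = (total + d1 - d2)/2 = (96 + 2 - 8)/2 = 45
Step 3: u2 = (total - d1 + d2)/2 = (96 - 2 + 8)/2 = 51
Step 4: Nash product = (45 - 2) * (51 - 8)
Step 5: = 43 * 43 = 1849

1849


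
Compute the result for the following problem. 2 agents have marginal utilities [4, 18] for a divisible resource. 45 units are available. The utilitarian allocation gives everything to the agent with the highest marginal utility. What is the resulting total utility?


Step 1: The marginal utilities are [4, 18]
Step 2: The highest marginal utility is 18
Step 3: All 45 units go to that agent
Step 4: Total utility = 18 * 45 = 810

810


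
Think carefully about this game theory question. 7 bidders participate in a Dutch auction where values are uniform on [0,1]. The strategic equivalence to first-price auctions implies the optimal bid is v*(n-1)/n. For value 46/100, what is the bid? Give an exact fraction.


Step 1: Dutch auctions are strategically equivalent to first-price auctions
Step 2: The equilibrium bid is b(v) = v*(n-1)/n
Step 3: b = 23/50 * 6/7
Step 4: b = 69/175

69/175


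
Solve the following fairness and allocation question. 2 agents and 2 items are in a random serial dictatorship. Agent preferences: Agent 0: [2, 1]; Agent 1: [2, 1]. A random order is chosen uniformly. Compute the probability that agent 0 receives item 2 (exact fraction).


Step 1: Agent 0 wants item 2
Step 2: There are 2 possible orderings of agents
Step 3: In 1 orderings, agent 0 gets item 2
Step 4: Probability = 1/2

1/2


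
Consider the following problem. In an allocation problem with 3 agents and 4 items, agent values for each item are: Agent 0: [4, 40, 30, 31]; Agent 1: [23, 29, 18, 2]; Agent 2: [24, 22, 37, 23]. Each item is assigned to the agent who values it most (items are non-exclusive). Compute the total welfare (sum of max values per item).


Step 1: For each item, find the maximum value among all agents.
Step 2: Item 0 -> Agent 2 (value 24)
Step 3: Item 1 -> Agent 0 (value 40)
Step 4: Item 2 -> Agent 2 (value 37)
Step 5: Item 3 -> Agent 0 (value 31)
Step 6: Total welfare = 24 + 40 + 37 + 31 = 132

132


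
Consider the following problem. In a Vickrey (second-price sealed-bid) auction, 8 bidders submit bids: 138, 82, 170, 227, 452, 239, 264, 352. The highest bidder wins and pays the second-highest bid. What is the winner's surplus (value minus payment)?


Step 1: Sort bids in descending order: 452, 352, 264, 239, 227, 170, 138, 82
Step 2: The winning bid is the highest: 452
Step 3: The payment equals the second-highest bid: 352
Step 4: Surplus = winner's bid - payment = 452 - 352 = 100

100


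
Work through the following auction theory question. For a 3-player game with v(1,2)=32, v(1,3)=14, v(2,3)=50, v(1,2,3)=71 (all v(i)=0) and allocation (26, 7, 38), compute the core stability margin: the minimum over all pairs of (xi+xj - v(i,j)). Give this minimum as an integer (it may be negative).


Step 1: Slack for coalition (1,2): x1+x2 - v12 = 33 - 32 = 1
Step 2: Slack for coalition (1,3): x1+x3 - v13 = 64 - 14 = 50
Step 3: Slack for coalition (2,3): x2+x3 - v23 = 45 - 50 = -5
Step 4: Minimum slack = min(1, 50, -5) = -5, attained by (2,3); coalition (2,3) can block (slack < 0), so the allocation is not in the core

-5


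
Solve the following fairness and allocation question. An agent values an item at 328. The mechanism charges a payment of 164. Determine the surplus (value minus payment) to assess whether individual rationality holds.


Step 1: Surplus = value - payment = 328 - 164 = 164
Step 2: IR is satisfied (surplus >= 0)

164


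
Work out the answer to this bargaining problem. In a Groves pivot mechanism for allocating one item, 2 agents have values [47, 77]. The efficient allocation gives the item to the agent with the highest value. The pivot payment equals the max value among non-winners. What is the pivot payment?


Step 1: The efficient winner is agent 1 with value 77
Step 2: Other agents' values: [47]
Step 3: Pivot payment = max(others) = 47
Step 4: The winner pays 47

47


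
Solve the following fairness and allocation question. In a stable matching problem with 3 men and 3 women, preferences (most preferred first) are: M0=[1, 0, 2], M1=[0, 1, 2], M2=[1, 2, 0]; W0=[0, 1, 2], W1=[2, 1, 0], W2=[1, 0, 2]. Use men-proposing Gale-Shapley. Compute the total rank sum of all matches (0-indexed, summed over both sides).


Step 1: Run Gale-Shapley (men propose, women hold best offer):
  M0 proposes to W1; she accepts
  M1 proposes to W0; she accepts
  M2 proposes to W1; she switches from M0
  M0 proposes to W0; she switches from M1
  M1 proposes to W1; rejected
  M1 proposes to W2; she accepts
Step 2: Final matching: W0-M0, W1-M2, W2-M1
Step 3: 0-indexed ranks (man's rank of his match, then woman's): 1 + 0 + 0 + 0 + 2 + 0
Step 4: Total rank sum = 3

3


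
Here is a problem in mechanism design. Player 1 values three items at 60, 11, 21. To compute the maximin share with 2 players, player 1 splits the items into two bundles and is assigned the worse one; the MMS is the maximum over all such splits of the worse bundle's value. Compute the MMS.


Step 1: Item values = 60, 11, 21
Step 2: Enumerate all 2-bundle partitions and take the smaller bundle:
  Partition 1: {60} vs {11,21} -> bundles 60, 32; min = 32
  Partition 2: {11} vs {60,21} -> bundles 11, 81; min = 11
  Partition 3: {21} vs {60,11} -> bundles 21, 71; min = 21
Step 3: MMS = max(32, 11, 21) = 32

32


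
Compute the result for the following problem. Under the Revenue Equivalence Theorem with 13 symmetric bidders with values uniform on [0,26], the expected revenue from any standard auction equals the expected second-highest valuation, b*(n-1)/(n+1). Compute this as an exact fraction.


Step 1: By Revenue Equivalence, expected revenue = b*(n-1)/(n+1)
Step 2: Substituting n = 13, b = 26
Step 3: Revenue = 26*(13-1)/(13+1) = 26*12/14
Step 4: Revenue = 312/14 = 156/7

156/7


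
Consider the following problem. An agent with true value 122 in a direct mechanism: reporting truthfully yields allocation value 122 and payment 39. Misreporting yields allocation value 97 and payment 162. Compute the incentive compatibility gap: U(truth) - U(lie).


Step 1: U(truth) = value - payment = 122 - 39 = 83
Step 2: U(lie) = allocation - payment = 97 - 162 = -65
Step 3: IC gap = 83 - (-65) = 148

148


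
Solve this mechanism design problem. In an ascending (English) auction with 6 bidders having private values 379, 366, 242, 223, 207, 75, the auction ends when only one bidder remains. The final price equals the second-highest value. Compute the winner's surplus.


Step 1: Identify the highest value: 379
Step 2: Identify the second-highest value: 366
Step 3: The final price = second-highest value = 366
Step 4: Surplus = 379 - 366 = 13

13


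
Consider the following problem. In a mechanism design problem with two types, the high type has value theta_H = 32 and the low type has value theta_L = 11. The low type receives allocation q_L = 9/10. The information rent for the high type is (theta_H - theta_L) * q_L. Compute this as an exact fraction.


Step 1: theta_H - theta_L = 32 - 11 = 21
Step 2: Information rent = (theta_H - theta_L) * q_L
Step 3: = 21 * 9/10
Step 4: = 189/10

189/10


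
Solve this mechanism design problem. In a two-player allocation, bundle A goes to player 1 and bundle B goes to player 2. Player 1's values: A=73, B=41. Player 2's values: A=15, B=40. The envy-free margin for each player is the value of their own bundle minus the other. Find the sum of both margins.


Step 1: Player 1's margin = v1(A) - v1(B) = 73 - 41 = 32
Step 2: Player 2's margin = v2(B) - v2(A) = 40 - 15 = 25
Step 3: Total margin = 32 + 25 = 57

57


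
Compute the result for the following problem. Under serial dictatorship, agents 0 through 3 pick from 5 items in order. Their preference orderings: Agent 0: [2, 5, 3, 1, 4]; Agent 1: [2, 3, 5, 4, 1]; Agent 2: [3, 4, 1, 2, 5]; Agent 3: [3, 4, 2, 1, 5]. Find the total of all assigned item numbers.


Step 1: Agent 0 picks item 2
Step 2: Agent 1 picks item 3
Step 3: Agent 2 picks item 4
Step 4: Agent 3 picks item 1
Step 5: Sum = 2 + 3 + 4 + 1 = 10

10


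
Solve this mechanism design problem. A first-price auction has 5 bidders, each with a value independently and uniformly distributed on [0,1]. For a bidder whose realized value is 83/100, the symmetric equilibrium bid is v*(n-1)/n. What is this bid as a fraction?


Step 1: The symmetric BNE bidding function is b(v) = v * (n-1) / n
Step 2: Substitute v = 83/100 and n = 5
Step 3: b = 83/100 * 4/5
Step 4: b = 83/125

83/125


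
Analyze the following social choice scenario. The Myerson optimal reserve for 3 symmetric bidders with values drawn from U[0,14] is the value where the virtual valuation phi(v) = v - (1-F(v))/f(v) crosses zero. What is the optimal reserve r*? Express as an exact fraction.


Step 1: For U[0,14], F(v) = v/14 and f(v) = 1/14
Step 2: phi(v) = v - (1 - v/14)/(1/14) = v - (14 - v) = 2v - 14
Step 3: Set phi(r*) = 0: 2r* - 14 = 0
Step 4: r* = 14/2 = 7 (the number of bidders n = 3 does not enter)

7


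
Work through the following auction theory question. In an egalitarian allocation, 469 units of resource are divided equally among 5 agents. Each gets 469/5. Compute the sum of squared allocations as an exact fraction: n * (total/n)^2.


Step 1: Each agent's share = 469/5
Step 2: Square of each share = (469/5)^2 = 219961/25
Step 3: Sum of squares = 5 * 219961/25 = 219961/5

219961/5


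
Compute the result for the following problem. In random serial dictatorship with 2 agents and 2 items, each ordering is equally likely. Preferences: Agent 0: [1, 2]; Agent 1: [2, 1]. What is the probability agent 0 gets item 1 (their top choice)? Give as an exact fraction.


Step 1: Agent 0 wants item 1
Step 2: There are 2 possible orderings of agents
Step 3: In 2 orderings, agent 0 gets item 1
Step 4: Probability = 2/2 = 1

1


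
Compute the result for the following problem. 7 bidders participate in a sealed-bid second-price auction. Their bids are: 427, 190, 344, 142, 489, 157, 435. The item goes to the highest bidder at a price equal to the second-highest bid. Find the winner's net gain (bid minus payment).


Step 1: Sort bids in descending order: 489, 435, 427, 344, 190, 157, 142
Step 2: The winning bid is the highest: 489
Step 3: The payment equals the second-highest bid: 435
Step 4: Surplus = winner's bid - payment = 489 - 435 = 54

54


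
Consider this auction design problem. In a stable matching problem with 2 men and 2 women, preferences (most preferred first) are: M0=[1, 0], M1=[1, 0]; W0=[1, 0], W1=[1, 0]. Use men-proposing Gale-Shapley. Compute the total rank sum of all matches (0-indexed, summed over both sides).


Step 1: Run Gale-Shapley (men propose, women hold best offer):
  M0 proposes to W1; she accepts
  M1 proposes to W1; she switches from M0
  M0 proposes to W0; she accepts
Step 2: Final matching: W0-M0, W1-M1
Step 3: 0-indexed ranks (man's rank of his match, then woman's): 1 + 1 + 0 + 0
Step 4: Total rank sum = 2

2


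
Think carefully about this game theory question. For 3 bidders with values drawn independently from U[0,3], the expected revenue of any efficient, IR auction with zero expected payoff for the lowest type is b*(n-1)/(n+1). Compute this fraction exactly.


Step 1: By Revenue Equivalence, expected revenue = b*(n-1)/(n+1)
Step 2: Substituting n = 3, b = 3
Step 3: Revenue = 3*(3-1)/(3+1) = 3*2/4
Step 4: Revenue = 6/4 = 3/2

3/2


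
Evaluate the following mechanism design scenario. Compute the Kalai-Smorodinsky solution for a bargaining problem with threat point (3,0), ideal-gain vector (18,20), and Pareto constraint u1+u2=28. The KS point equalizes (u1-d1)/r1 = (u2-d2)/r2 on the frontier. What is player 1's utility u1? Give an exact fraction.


Step 1: At the KS point, (u1-d1)/r1 = (u2-d2)/r2 = t and u1+u2 = 28
Step 2: u1 = d1 + r1*t and u2 = d2 + r2*t, so (d1 + r1*t) + (d2 + r2*t) = 28
Step 3: t = (28 - 3 - 0)/(18 + 20) = 25/38
Step 4: u1 = d1 + r1*t = 3 + 18 * 25/38 = 282/19
Step 5: (Check: u2 = d2 + r2*t = 250/19; u1+u2 = 282/19 + 250/19 = 28, on the frontier.)

282/19


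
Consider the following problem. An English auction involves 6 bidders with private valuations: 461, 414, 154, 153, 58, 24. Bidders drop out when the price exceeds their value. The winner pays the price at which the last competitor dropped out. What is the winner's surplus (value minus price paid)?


Step 1: Identify the highest value: 461
Step 2: Identify the second-highest value: 414
Step 3: The final price = second-highest value = 414
Step 4: Surplus = 461 - 414 = 47

47


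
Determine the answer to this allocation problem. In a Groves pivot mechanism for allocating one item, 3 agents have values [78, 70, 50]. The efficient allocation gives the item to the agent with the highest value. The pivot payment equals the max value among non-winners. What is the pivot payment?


Step 1: The efficient winner is agent 0 with value 78
Step 2: Other agents' values: [70, 50]
Step 3: Pivot payment = max(others) = 70
Step 4: The winner pays 70

70


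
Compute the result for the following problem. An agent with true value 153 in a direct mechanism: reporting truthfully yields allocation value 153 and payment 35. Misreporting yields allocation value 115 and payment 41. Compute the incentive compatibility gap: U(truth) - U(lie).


Step 1: U(truth) = value - payment = 153 - 35 = 118
Step 2: U(lie) = allocation - payment = 115 - 41 = 74
Step 3: IC gap = 118 - 74 = 44

44


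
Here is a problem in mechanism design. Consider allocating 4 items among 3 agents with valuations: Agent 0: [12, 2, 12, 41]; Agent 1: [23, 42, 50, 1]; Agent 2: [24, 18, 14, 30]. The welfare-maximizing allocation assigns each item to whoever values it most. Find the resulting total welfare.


Step 1: For each item, find the maximum value among all agents.
Step 2: Item 0 -> Agent 2 (value 24)
Step 3: Item 1 -> Agent 1 (value 42)
Step 4: Item 2 -> Agent 1 (value 50)
Step 5: Item 3 -> Agent 0 (value 41)
Step 6: Total welfare = 24 + 42 + 50 + 41 = 157

157


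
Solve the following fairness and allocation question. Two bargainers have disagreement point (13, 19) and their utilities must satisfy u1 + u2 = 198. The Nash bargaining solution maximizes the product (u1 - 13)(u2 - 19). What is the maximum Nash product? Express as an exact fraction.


Step 1: The Nash solution splits surplus symmetrically above the disagreement point
Step 2: u1 = (total + d1 - d2)/2 = (198 + 13 - 19)/2 = 96
Step 3: u2 = (total - d1 + d2)/2 = (198 - 13 + 19)/2 = 102
Step 4: Nash product = (96 - 13) * (102 - 19)
Step 5: = 83 * 83 = 6889

6889


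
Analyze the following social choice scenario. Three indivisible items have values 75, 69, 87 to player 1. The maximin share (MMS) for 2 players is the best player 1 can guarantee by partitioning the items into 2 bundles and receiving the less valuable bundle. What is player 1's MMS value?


Step 1: Item values = 75, 69, 87
Step 2: Enumerate all 2-bundle partitions and take the smaller bundle:
  Partition 1: {75} vs {69,87} -> bundles 75, 156; min = 75
  Partition 2: {69} vs {75,87} -> bundles 69, 162; min = 69
  Partition 3: {87} vs {75,69} -> bundles 87, 144; min = 87
Step 3: MMS = max(75, 69, 87) = 87

87


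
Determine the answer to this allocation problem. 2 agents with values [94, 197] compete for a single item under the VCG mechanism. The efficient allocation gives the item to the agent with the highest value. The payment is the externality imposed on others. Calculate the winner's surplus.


Step 1: The winner is the agent with the highest value: agent 1 with value 197
Step 2: Values of other agents: [94]
Step 3: VCG payment = max of others' values = 94
Step 4: Surplus = 197 - 94 = 103

103


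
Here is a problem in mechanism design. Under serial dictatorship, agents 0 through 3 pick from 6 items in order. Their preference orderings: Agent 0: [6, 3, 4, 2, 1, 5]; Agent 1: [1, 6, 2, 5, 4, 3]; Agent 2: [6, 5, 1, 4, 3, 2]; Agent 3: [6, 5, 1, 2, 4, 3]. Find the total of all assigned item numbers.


Step 1: Agent 0 picks item 6
Step 2: Agent 1 picks item 1
Step 3: Agent 2 picks item 5
Step 4: Agent 3 picks item 2
Step 5: Sum = 6 + 1 + 5 + 2 = 14

14


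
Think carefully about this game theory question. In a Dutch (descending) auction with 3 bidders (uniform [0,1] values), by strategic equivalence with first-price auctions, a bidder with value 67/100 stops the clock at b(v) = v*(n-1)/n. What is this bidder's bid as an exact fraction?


Step 1: Dutch auctions are strategically equivalent to first-price auctions
Step 2: The equilibrium bid is b(v) = v*(n-1)/n
Step 3: b = 67/100 * 2/3
Step 4: b = 67/150

67/150


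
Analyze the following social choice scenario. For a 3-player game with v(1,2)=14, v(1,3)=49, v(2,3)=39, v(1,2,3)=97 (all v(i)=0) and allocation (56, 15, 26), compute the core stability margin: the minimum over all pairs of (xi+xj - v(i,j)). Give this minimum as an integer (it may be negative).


Step 1: Slack for coalition (1,2): x1+x2 - v12 = 71 - 14 = 57
Step 2: Slack for coalition (1,3): x1+x3 - v13 = 82 - 49 = 33
Step 3: Slack for coalition (2,3): x2+x3 - v23 = 41 - 39 = 2
Step 4: Minimum slack = min(57, 33, 2) = 2, attained by (2,3); no pair can gain by deviating, so the allocation is in the core

2


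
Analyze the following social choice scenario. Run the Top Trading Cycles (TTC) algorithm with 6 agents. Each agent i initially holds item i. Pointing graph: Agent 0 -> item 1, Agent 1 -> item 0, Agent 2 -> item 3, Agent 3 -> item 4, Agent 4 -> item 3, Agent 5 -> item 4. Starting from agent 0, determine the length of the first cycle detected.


Step 1: Trace the pointer graph from agent 0: 0 -> 1 -> 0
Step 2: A cycle is detected when we revisit agent 0
Step 3: The cycle is: 0 -> 1 -> 0
Step 4: Cycle length = 2

2


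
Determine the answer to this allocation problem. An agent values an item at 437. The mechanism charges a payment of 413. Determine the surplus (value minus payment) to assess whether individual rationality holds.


Step 1: Surplus = value - payment = 437 - 413 = 24
Step 2: IR is satisfied (surplus >= 0)

24


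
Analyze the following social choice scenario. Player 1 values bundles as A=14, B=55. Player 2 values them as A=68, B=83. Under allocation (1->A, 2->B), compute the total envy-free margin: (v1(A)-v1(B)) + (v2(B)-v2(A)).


Step 1: Player 1's margin = v1(A) - v1(B) = 14 - 55 = -41
Step 2: Player 2's margin = v2(B) - v2(A) = 83 - 68 = 15
Step 3: Total margin = -41 + 15 = -26

-26


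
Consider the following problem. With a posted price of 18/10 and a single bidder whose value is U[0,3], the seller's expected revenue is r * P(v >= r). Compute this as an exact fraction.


Step 1: Posted price r = 9/5, value support [0,3]
Step 2: P(v >= r) = (3 - 9/5)/3 = 2/5
Step 3: Expected revenue = r * P(v >= r) = 9/5 * 2/5
Step 4: Revenue = 18/25

18/25


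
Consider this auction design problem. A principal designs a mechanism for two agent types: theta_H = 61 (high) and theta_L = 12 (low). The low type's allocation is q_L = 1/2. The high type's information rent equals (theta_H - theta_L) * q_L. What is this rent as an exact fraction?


Step 1: theta_H - theta_L = 61 - 12 = 49
Step 2: Information rent = (theta_H - theta_L) * q_L
Step 3: = 49 * 1/2
Step 4: = 49/2

49/2


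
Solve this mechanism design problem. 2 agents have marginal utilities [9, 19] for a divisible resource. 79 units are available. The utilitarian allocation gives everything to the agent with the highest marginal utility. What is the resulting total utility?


Step 1: The marginal utilities are [9, 19]
Step 2: The highest marginal utility is 19
Step 3: All 79 units go to that agent
Step 4: Total utility = 19 * 79 = 1501

1501


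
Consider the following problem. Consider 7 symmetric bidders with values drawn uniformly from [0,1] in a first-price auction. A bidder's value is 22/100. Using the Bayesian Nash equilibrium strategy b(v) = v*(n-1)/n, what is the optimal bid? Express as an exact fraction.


Step 1: The symmetric BNE bidding function is b(v) = v * (n-1) / n
Step 2: Substitute v = 11/50 and n = 7
Step 3: b = 11/50 * 6/7
Step 4: b = 33/175

33/175


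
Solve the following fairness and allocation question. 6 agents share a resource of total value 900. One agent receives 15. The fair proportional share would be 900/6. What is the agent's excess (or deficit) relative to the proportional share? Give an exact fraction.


Step 1: Proportional share = 900/6 = 150
Step 2: Agent's actual allocation = 15
Step 3: Excess = 15 - 150 = -135

-135


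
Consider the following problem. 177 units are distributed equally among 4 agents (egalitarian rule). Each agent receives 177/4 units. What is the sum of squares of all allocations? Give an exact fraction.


Step 1: Each agent's share = 177/4
Step 2: Square of each share = (177/4)^2 = 31329/16
Step 3: Sum of squares = 4 * 31329/16 = 31329/4

31329/4


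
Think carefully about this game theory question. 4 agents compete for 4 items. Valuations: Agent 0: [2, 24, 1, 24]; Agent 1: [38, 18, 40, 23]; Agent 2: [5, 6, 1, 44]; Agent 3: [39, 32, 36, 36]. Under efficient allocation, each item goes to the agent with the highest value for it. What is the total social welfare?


Step 1: For each item, find the maximum value among all agents.
Step 2: Item 0 -> Agent 3 (value 39)
Step 3: Item 1 -> Agent 3 (value 32)
Step 4: Item 2 -> Agent 1 (value 40)
Step 5: Item 3 -> Agent 2 (value 44)
Step 6: Total welfare = 39 + 32 + 40 + 44 = 155

155


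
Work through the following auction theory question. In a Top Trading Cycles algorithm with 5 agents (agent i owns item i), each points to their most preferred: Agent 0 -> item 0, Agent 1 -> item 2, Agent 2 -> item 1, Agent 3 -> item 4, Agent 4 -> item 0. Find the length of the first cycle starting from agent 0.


Step 1: Trace the pointer graph from agent 0: 0 -> 0
Step 2: A cycle is detected when we revisit agent 0
Step 3: The cycle is: 0 -> 0
Step 4: Cycle length = 1

1


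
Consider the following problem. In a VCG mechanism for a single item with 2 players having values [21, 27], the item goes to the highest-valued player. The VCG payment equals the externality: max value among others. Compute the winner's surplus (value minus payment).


Step 1: The winner is the agent with the highest value: agent 1 with value 27
Step 2: Values of other agents: [21]
Step 3: VCG payment = max of others' values = 21
Step 4: Surplus = 27 - 21 = 6

6


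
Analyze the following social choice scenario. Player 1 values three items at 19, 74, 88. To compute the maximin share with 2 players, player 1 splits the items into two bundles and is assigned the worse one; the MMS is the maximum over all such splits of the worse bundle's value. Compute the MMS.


Step 1: Item values = 19, 74, 88
Step 2: Enumerate all 2-bundle partitions and take the smaller bundle:
  Partition 1: {19} vs {74,88} -> bundles 19, 162; min = 19
  Partition 2: {74} vs {19,88} -> bundles 74, 107; min = 74
  Partition 3: {88} vs {19,74} -> bundles 88, 93; min = 88
Step 3: MMS = max(19, 74, 88) = 88

88


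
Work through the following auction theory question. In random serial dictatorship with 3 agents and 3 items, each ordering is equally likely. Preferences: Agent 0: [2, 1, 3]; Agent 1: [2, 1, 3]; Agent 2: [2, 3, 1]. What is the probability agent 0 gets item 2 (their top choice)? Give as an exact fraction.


Step 1: Agent 0 wants item 2
Step 2: There are 6 possible orderings of agents
Step 3: In 2 orderings, agent 0 gets item 2
Step 4: Probability = 2/6 = 1/3

1/3


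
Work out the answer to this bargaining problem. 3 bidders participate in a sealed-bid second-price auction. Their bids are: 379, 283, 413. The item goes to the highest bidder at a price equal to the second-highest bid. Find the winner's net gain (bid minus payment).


Step 1: Sort bids in descending order: 413, 379, 283
Step 2: The winning bid is the highest: 413
Step 3: The payment equals the second-highest bid: 379
Step 4: Surplus = winner's bid - payment = 413 - 379 = 34

34


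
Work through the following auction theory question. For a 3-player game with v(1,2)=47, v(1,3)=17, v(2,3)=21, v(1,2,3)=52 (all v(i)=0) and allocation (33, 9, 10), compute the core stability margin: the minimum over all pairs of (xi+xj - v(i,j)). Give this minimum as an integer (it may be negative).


Step 1: Slack for coalition (1,2): x1+x2 - v12 = 42 - 47 = -5
Step 2: Slack for coalition (1,3): x1+x3 - v13 = 43 - 17 = 26
Step 3: Slack for coalition (2,3): x2+x3 - v23 = 19 - 21 = -2
Step 4: Minimum slack = min(-5, 26, -2) = -5, attained by (1,2); coalition (1,2) can block (slack < 0), so the allocation is not in the core

-5


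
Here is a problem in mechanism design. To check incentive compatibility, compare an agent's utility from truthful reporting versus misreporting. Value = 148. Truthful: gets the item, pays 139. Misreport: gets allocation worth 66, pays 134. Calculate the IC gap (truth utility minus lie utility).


Step 1: U(truth) = value - payment = 148 - 139 = 9
Step 2: U(lie) = allocation - payment = 66 - 134 = -68
Step 3: IC gap = 9 - (-68) = 77

77


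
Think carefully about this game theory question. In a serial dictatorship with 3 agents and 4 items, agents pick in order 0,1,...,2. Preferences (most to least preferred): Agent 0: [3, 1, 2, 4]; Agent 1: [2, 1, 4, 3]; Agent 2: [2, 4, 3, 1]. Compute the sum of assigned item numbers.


Step 1: Agent 0 picks item 3
Step 2: Agent 1 picks item 2
Step 3: Agent 2 picks item 4
Step 4: Sum = 3 + 2 + 4 = 9

9


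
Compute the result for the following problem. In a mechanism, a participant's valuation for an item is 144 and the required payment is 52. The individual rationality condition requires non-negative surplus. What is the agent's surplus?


Step 1: Surplus = value - payment = 144 - 52 = 92
Step 2: IR is satisfied (surplus >= 0)

92


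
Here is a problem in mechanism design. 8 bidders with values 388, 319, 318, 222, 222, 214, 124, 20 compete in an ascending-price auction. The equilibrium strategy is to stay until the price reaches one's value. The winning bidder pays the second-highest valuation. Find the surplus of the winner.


Step 1: Identify the highest value: 388
Step 2: Identify the second-highest value: 319
Step 3: The final price = second-highest value = 319
Step 4: Surplus = 388 - 319 = 69

69
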